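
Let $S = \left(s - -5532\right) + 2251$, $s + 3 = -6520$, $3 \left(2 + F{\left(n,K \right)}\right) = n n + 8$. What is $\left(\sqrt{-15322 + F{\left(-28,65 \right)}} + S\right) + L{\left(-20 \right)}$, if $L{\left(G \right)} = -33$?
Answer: $1227 + 2 i \sqrt{3765} \approx 1227.0 + 122.72 i$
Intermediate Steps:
$F{\left(n,K \right)} = \frac{2}{3} + \frac{n^{2}}{3}$ ($F{\left(n,K \right)} = -2 + \frac{n n + 8}{3} = -2 + \frac{n^{2} + 8}{3} = -2 + \frac{8 + n^{2}}{3} = -2 + \left(\frac{8}{3} + \frac{n^{2}}{3}\right) = \frac{2}{3} + \frac{n^{2}}{3}$)
$s = -6523$ ($s = -3 - 6520 = -6523$)
$S = 1260$ ($S = \left(-6523 - -5532\right) + 2251 = \left(-6523 + \left(546 + 4986\right)\right) + 2251 = \left(-6523 + 5532\right) + 2251 = -991 + 2251 = 1260$)
$\left(\sqrt{-15322 + F{\left(-28,65 \right)}} + S\right) + L{\left(-20 \right)} = \left(\sqrt{-15322 + \left(\frac{2}{3} + \frac{\left(-28\right)^{2}}{3}\right)} + 1260\right) - 33 = \left(\sqrt{-15322 + \left(\frac{2}{3} + \frac{1}{3} \cdot 784\right)} + 1260\right) - 33 = \left(\sqrt{-15322 + \left(\frac{2}{3} + \frac{784}{3}\right)} + 1260\right) - 33 = \left(\sqrt{-15322 + 262} + 1260\right) - 33 = \left(\sqrt{-15060} + 1260\right) - 33 = \left(2 i \sqrt{3765} + 1260\right) - 33 = \left(1260 + 2 i \sqrt{3765}\right) - 33 = 1227 + 2 i \sqrt{3765}$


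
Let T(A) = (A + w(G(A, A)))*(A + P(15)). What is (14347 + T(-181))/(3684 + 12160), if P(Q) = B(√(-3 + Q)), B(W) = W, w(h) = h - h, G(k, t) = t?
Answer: 11777/3961 - 181*√3/7922 ≈ 2.9337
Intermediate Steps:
w(h) = 0
P(Q) = √(-3 + Q)
T(A) = A*(A + 2*√3) (T(A) = (A + 0)*(A + √(-3 + 15)) = A*(A + √12) = A*(A + 2*√3))
(14347 + T(-181))/(3684 + 12160) = (14347 - 181*(-181 + 2*√3))/(3684 + 12160) = (14347 + (32761 - 362*√3))/15844 = (47108 - 362*√3)*(1/15844) = 11777/3961 - 181*√3/7922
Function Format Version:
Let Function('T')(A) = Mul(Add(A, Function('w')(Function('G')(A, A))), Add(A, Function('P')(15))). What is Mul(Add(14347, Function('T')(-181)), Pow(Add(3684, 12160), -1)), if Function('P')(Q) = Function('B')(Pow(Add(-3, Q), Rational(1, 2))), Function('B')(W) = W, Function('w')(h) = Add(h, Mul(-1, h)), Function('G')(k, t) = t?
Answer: Add(Rational(11777, 3961), Mul(Rational(-181, 7922), Pow(3, Rational(1, 2)))) ≈ 2.9337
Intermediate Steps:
Function('w')(h) = 0
Function('P')(Q) = Pow(Add(-3, Q), Rational(1, 2))
Function('T')(A) = Mul(A, Add(A, Mul(2, Pow(3, Rational(1, 2))))) (Function('T')(A) = Mul(Add(A, 0), Add(A, Pow(Add(-3, 15), Rational(1, 2)))) = Mul(A, Add(A, Pow(12, Rational(1, 2)))) = Mul(A, Add(A, Mul(2, Pow(3, Rational(1, 2))))))
Mul(Add(14347, Function('T')(-181)), Pow(Add(3684, 12160), -1)) = Mul(Add(14347, Mul(-181, Add(-181, Mul(2, Pow(3, Rational(1, 2)))))), Pow(Add(3684, 12160), -1)) = Mul(Add(14347, Add(32761, Mul(-362, Pow(3, Rational(1, 2))))), Pow(15844, -1)) = Mul(Add(47108, Mul(-362, Pow(3, Rational(1, 2)))), Rational(1, 15844)) = Add(Rational(11777, 3961), Mul(Rational(-181, 7922), Pow(3, Rational(1, 2))))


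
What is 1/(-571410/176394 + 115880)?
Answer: 29399/3406660885 ≈ 8.6299e-6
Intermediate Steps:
1/(-571410/176394 + 115880) = 1/(-571410*1/176394 + 115880) = 1/(-95235/29399 + 115880) = 1/(3406660885/29399) = 29399/3406660885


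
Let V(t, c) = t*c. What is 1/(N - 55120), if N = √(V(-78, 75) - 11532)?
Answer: -27560/1519115891 - I*√17382/3038231782 ≈ -1.8142e-5 - 4.3394e-8*I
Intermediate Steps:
V(t, c) = c*t
N = I*√17382 (N = √(75*(-78) - 11532) = √(-5850 - 11532) = √(-17382) = I*√17382 ≈ 131.84*I)
1/(N - 55120) = 1/(I*√17382 - 55120) = 1/(-55120 + I*√17382)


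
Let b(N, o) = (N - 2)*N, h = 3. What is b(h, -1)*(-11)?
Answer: -33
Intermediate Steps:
b(N, o) = N*(-2 + N) (b(N, o) = (-2 + N)*N = N*(-2 + N))
b(h, -1)*(-11) = (3*(-2 + 3))*(-11) = (3*1)*(-11) = 3*(-11) = -33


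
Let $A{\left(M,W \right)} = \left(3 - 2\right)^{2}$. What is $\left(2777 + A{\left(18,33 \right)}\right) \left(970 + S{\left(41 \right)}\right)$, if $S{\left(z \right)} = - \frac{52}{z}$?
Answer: $\frac{110336604}{41} \approx 2.6911 \cdot 10^{6}$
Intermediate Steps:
$A{\left(M,W \right)} = 1$ ($A{\left(M,W \right)} = 1^{2} = 1$)
$\left(2777 + A{\left(18,33 \right)}\right) \left(970 + S{\left(41 \right)}\right) = \left(2777 + 1\right) \left(970 - \frac{52}{41}\right) = 2778 \left(970 - \frac{52}{41}\right) = 2778 \cdot \frac{39718}{41} = \frac{110336604}{41}$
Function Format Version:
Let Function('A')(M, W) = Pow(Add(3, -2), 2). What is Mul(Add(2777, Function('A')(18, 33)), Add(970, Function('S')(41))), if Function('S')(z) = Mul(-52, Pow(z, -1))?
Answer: Rational(110336604, 41) ≈ 2.6911e+6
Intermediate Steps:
Function('A')(M, W) = 1 (Function('A')(M, W) = Pow(1, 2) = 1)
Mul(Add(2777, Function('A')(18, 33)), Add(970, Function('S')(41))) = Mul(Add(2777, 1), Add(970, Mul(-52, Pow(41, -1)))) = Mul(2778, Add(970, Mul(-52, Rational(1, 41)))) = Mul(2778, Add(970, Rational(-52, 41))) = Mul(2778, Rational(39718, 41)) = Rational(110336604, 41)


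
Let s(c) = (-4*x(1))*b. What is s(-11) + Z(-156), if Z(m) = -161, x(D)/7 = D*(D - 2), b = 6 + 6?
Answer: 175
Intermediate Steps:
b = 12
x(D) = 7*D*(-2 + D) (x(D) = 7*(D*(D - 2)) = 7*(D*(-2 + D)) = 7*D*(-2 + D))
s(c) = 336 (s(c) = -28*(-2 + 1)*12 = -28*(-1)*12 = -4*(-7)*12 = 28*12 = 336)
s(-11) + Z(-156) = 336 - 161 = 175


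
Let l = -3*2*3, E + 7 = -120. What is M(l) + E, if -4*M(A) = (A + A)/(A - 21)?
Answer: -1654/13 ≈ -127.23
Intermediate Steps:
E = -127 (E = -7 - 120 = -127)
l = -18 (l = -6*3 = -18)
M(A) = -A/(2*(-21 + A)) (M(A) = -(A + A)/(4*(A - 21)) = -2*A/(4*(-21 + A)) = -A/(2*(-21 + A)))
M(l) + E = -1*(-18)/(-42 + 2*(-18)) - 127 = -1*(-18)/(-42 - 36) - 127 = -1*(-18)/(-78) - 127 = -1*(-18)*(-1/78) - 127 = -3/13 - 127 = -1654/13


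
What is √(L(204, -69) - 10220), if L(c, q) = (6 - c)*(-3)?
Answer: I*√9626 ≈ 98.112*I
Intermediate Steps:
L(c, q) = -18 + 3*c
√(L(204, -69) - 10220) = √((-18 + 3*204) - 10220) = √((-18 + 612) - 10220) = √(594 - 10220) = √(-9626) = I*√9626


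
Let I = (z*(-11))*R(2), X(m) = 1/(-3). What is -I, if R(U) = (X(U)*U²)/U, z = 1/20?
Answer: -11/30 ≈ -0.36667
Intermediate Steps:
z = 1/20 ≈ 0.050000
X(m) = -⅓
R(U) = -U/3 (R(U) = (-U²/3)/U = -U/3)
I = 11/30 (I = ((1/20)*(-11))*(-⅓*2) = -11/20*(-⅔) = 11/30 ≈ 0.36667)
-I = -1*11/30 = -11/30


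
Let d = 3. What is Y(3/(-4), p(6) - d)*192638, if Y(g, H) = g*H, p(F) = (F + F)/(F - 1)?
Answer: 866871/10 ≈ 86687.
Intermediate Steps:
p(F) = 2*F/(-1 + F) (p(F) = (2*F)/(-1 + F) = 2*F/(-1 + F))
Y(g, H) = H*g
Y(3/(-4), p(6) - d)*192638 = ((2*6/(-1 + 6) - 1*3)*(3/(-4)))*192638 = ((2*6/5 - 3)*(3*(-¼)))*192638 = ((2*6*(⅕) - 3)*(-¾))*192638 = ((12/5 - 3)*(-¾))*192638 = -⅗*(-¾)*192638 = (9/20)*192638 = 866871/10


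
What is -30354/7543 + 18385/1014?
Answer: 107899099/7648602 ≈ 14.107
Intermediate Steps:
-30354/7543 + 18385/1014 = 107899099/7648602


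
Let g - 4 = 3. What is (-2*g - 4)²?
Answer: 324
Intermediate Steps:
g = 7 (g = 4 + 3 = 7)
(-2*g - 4)² = (-2*7 - 4)² = (-14 - 4)² = (-18)² = 324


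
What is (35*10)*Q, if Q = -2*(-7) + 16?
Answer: 10500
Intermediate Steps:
Q = 30 (Q = 14 + 16 = 30)
(35*10)*Q = (35*10)*30 = 350*30 = 10500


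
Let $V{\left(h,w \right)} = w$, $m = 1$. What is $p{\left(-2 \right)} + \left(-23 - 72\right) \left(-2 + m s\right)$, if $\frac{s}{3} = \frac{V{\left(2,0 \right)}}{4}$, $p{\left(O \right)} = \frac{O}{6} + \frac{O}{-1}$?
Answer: $\frac{575}{3} \approx 191.67$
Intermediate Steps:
$p{\left(O \right)} = - \frac{5 O}{6}$ ($p{\left(O \right)} = O \frac{1}{6} + O \left(-1\right) = \frac{O}{6} - O = - \frac{5 O}{6}$)
$s = 0$ ($s = 3 \cdot \frac{0}{4} = 3 \cdot 0 \cdot \frac{1}{4} = 3 \cdot 0 = 0$)
$p{\left(-2 \right)} + \left(-23 - 72\right) \left(-2 + m s\right) = \left(- \frac{5}{6}\right) \left(-2\right) + \left(-23 - 72\right) \left(-2 + 1 \cdot 0\right) = \frac{5}{3} - 95 \left(-2 + 0\right) = \frac{5}{3} - -190 = \frac{5}{3} + 190 = \frac{575}{3}$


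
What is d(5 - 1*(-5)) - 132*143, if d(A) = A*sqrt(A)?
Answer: -18876 + 10*sqrt(10) ≈ -18844.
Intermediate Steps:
d(A) = A**(3/2)
d(5 - 1*(-5)) - 132*143 = (5 - 1*(-5))**(3/2) - 132*143 = (5 + 5)**(3/2) - 18876 = 10**(3/2) - 18876 = 10*sqrt(10) - 18876 = -18876 + 10*sqrt(10)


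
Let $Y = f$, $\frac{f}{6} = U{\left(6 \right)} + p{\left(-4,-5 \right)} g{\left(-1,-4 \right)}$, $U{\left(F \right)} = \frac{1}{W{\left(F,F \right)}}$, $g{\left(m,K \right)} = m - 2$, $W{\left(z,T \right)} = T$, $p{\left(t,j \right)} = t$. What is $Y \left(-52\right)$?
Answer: $-3796$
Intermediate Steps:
$g{\left(m,K \right)} = -2 + m$
$U{\left(F \right)} = \frac{1}{F}$
$f = 73$ ($f = 6 \left(\frac{1}{6} - 4 \left(-2 - 1\right)\right) = 6 \left(\frac{1}{6} - -12\right) = 6 \left(\frac{1}{6} + 12\right) = 6 \cdot \frac{73}{6} = 73$)
$Y = 73$
$Y \left(-52\right) = 73 \left(-52\right) = -3796$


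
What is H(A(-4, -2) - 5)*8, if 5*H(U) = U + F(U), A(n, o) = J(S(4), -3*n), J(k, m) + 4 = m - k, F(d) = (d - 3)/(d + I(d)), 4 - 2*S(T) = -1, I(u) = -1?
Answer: 44/5 ≈ 8.8000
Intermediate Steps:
S(T) = 5/2 (S(T) = 2 - ½*(-1) = 2 + ½ = 5/2)
F(d) = (-3 + d)/(-1 + d) (F(d) = (d - 3)/(d - 1) = (-3 + d)/(-1 + d))
J(k, m) = -4 + m - k (J(k, m) = -4 + (m - k) = -4 + m - k)
A(n, o) = -13/2 - 3*n (A(n, o) = -4 - 3*n - 1*5/2 = -4 - 3*n - 5/2 = -13/2 - 3*n)
H(U) = U/5 + (-3 + U)/(5*(-1 + U)) (H(U) = (U + (-3 + U)/(-1 + U))/5 = U/5 + (-3 + U)/(5*(-1 + U)))
H(A(-4, -2) - 5)*8 = ((-3 + ((-13/2 - 3*(-4)) - 5)²)/(5*(-1 + ((-13/2 - 3*(-4)) - 5))))*8 = ((-3 + ((-13/2 + 12) - 5)²)/(5*(-1 + ((-13/2 + 12) - 5))))*8 = ((-3 + (11/2 - 5)²)/(5*(-1 + (11/2 - 5))))*8 = ((-3 + (½)²)/(5*(-1 + ½)))*8 = ((-3 + ¼)/(5*(-½)))*8 = ((⅕)*(-2)*(-11/4))*8 = (11/10)*8 = 44/5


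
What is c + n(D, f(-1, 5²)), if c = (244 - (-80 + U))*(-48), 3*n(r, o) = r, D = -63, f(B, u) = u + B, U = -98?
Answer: -20277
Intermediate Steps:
f(B, u) = B + u
n(r, o) = r/3
c = -20256 (c = (244 - (-80 - 98))*(-48) = (244 - 1*(-178))*(-48) = (244 + 178)*(-48) = 422*(-48) = -20256)
c + n(D, f(-1, 5²)) = -20256 + (⅓)*(-63) = -20256 - 21 = -20277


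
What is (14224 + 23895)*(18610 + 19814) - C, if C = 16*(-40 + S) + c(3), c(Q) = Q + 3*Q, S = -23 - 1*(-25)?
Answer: 1464685052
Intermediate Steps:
S = 2 (S = -23 + 25 = 2)
c(Q) = 4*Q
C = -596 (C = 16*(-40 + 2) + 4*3 = 16*(-38) + 12 = -608 + 12 = -596)
(14224 + 23895)*(18610 + 19814) - C = (14224 + 23895)*(18610 + 19814) - 1*(-596) = 38119*38424 + 596 = 1464684456 + 596 = 1464685052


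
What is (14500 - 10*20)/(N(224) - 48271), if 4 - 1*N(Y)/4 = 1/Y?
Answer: -800800/2702281 ≈ -0.29634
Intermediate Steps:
N(Y) = 16 - 4/Y
(14500 - 10*20)/(N(224) - 48271) = (14500 - 10*20)/((16 - 4/224) - 48271) = (14500 - 200)/((16 - 4*1/224) - 48271) = 14300/((16 - 1/56) - 48271) = 14300/(895/56 - 48271) = 14300/(-2702281/56) = 14300*(-56/2702281) = -800800/2702281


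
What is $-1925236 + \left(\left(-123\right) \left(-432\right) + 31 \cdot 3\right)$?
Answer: $-1872007$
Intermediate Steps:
$-1925236 + \left(\left(-123\right) \left(-432\right) + 31 \cdot 3\right) = -1925236 + \left(53136 + 93\right) = -1925236 + 53229 = -1872007$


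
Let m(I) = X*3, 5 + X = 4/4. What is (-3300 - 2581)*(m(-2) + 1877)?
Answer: -10968065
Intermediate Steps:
X = -4 (X = -5 + 4/4 = -5 + 4*(¼) = -5 + 1 = -4)
m(I) = -12 (m(I) = -4*3 = -12)
(-3300 - 2581)*(m(-2) + 1877) = (-3300 - 2581)*(-12 + 1877) = -5881*1865 = -10968065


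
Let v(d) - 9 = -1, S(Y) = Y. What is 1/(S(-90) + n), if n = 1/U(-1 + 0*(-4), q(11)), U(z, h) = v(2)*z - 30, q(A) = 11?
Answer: -38/3421 ≈ -0.011108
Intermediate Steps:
v(d) = 8 (v(d) = 9 - 1 = 8)
U(z, h) = -30 + 8*z (U(z, h) = 8*z - 30 = -30 + 8*z)
n = -1/38 (n = 1/(-30 + 8*(-1 + 0*(-4))) = 1/(-30 + 8*(-1 + 0)) = 1/(-30 + 8*(-1)) = 1/(-30 - 8) = 1/(-38) = -1/38 ≈ -0.026316)
1/(S(-90) + n) = 1/(-90 - 1/38) = 1/(-3421/38) = -38/3421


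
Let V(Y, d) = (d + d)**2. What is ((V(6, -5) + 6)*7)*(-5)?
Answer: -3710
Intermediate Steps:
V(Y, d) = 4*d**2 (V(Y, d) = (2*d)**2 = 4*d**2)
((V(6, -5) + 6)*7)*(-5) = ((4*(-5)**2 + 6)*7)*(-5) = ((4*25 + 6)*7)*(-5) = ((100 + 6)*7)*(-5) = (106*7)*(-5) = 742*(-5) = -3710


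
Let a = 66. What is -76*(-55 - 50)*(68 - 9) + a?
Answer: 470886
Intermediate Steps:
-76*(-55 - 50)*(68 - 9) + a = -76*(-55 - 50)*(68 - 9) + 66 = -(-7980)*59 + 66 = -76*(-6195) + 66 = 470820 + 66 = 470886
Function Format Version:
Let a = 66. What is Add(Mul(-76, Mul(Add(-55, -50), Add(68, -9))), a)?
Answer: 470886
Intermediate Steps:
Add(Mul(-76, Mul(Add(-55, -50), Add(68, -9))), a) = Add(Mul(-76, Mul(Add(-55, -50), Add(68, -9))), 66) = Add(Mul(-76, Mul(-105, 59)), 66) = Add(Mul(-76, -6195), 66) = Add(470820, 66) = 470886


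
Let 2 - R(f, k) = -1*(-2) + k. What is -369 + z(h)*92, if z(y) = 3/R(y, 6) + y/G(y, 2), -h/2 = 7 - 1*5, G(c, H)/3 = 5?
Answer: -6593/15 ≈ -439.53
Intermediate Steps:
G(c, H) = 15 (G(c, H) = 3*5 = 15)
R(f, k) = -k (R(f, k) = 2 - (-1*(-2) + k) = 2 - (2 + k) = 2 + (-2 - k) = -k)
h = -4 (h = -2*(7 - 1*5) = -2*(7 - 5) = -2*2 = -4)
z(y) = -½ + y/15 (z(y) = 3/((-1*6)) + y/15 = 3/(-6) + y*(1/15) = 3*(-⅙) + y/15 = -½ + y/15)
-369 + z(h)*92 = -369 + (-½ + (1/15)*(-4))*92 = -369 + (-½ - 4/15)*92 = -369 - 23/30*92 = -369 - 1058/15 = -6593/15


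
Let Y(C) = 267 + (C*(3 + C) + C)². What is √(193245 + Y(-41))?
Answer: √2494801 ≈ 1579.5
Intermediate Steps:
Y(C) = 267 + (C + C*(3 + C))²
√(193245 + Y(-41)) = √(193245 + (267 + (-41)²*(4 - 41)²)) = √(193245 + (267 + 1681*(-37)²)) = √(193245 + (267 + 1681*1369)) = √(193245 + (267 + 2301289)) = √(193245 + 2301556) = √2494801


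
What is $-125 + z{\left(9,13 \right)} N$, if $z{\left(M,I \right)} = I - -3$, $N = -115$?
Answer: $-1965$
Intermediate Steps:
$z{\left(M,I \right)} = 3 + I$ ($z{\left(M,I \right)} = I + 3 = 3 + I$)
$-125 + z{\left(9,13 \right)} N = -125 + \left(3 + 13\right) \left(-115\right) = -125 + 16 \left(-115\right) = -125 - 1840 = -1965$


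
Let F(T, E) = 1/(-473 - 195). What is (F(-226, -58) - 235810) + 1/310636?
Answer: -3058232407303/12969053 ≈ -2.3581e+5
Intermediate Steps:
F(T, E) = -1/668 (F(T, E) = 1/(-668) = -1/668)
(F(-226, -58) - 235810) + 1/310636 = (-1/668 - 235810) + 1/310636 = -157521081/668 + 1/310636 = -3058232407303/12969053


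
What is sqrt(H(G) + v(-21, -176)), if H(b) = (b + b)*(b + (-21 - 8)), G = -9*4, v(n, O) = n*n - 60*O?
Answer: sqrt(15681) ≈ 125.22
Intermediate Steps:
v(n, O) = n**2 - 60*O
G = -36
H(b) = 2*b*(-29 + b) (H(b) = (2*b)*(b - 29) = (2*b)*(-29 + b) = 2*b*(-29 + b))
sqrt(H(G) + v(-21, -176)) = sqrt(2*(-36)*(-29 - 36) + ((-21)**2 - 60*(-176))) = sqrt(2*(-36)*(-65) + (441 + 10560)) = sqrt(4680 + 11001) = sqrt(15681)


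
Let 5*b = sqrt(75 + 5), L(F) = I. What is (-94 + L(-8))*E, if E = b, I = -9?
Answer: -412*sqrt(5)/5 ≈ -184.25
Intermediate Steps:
L(F) = -9
b = 4*sqrt(5)/5 (b = sqrt(75 + 5)/5 = sqrt(80)/5 = (4*sqrt(5))/5 = 4*sqrt(5)/5 ≈ 1.7889)
E = 4*sqrt(5)/5 ≈ 1.7889
(-94 + L(-8))*E = (-94 - 9)*(4*sqrt(5)/5) = -412*sqrt(5)/5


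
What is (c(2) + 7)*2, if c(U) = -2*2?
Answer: 6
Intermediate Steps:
c(U) = -4
(c(2) + 7)*2 = (-4 + 7)*2 = 3*2 = 6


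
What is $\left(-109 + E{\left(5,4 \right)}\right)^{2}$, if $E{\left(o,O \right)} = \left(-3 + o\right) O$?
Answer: $10201$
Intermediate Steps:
$E{\left(o,O \right)} = O \left(-3 + o\right)$
$\left(-109 + E{\left(5,4 \right)}\right)^{2} = \left(-109 + 4 \left(-3 + 5\right)\right)^{2} = \left(-109 + 4 \cdot 2\right)^{2} = \left(-109 + 8\right)^{2} = \left(-101\right)^{2} = 10201$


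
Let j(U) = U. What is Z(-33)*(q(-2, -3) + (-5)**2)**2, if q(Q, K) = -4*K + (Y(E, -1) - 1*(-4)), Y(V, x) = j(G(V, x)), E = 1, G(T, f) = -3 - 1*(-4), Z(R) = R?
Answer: -58212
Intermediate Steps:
G(T, f) = 1 (G(T, f) = -3 + 4 = 1)
Y(V, x) = 1
q(Q, K) = 5 - 4*K (q(Q, K) = -4*K + (1 - 1*(-4)) = -4*K + (1 + 4) = -4*K + 5 = 5 - 4*K)
Z(-33)*(q(-2, -3) + (-5)**2)**2 = -33*((5 - 4*(-3)) + (-5)**2)**2 = -33*((5 + 12) + 25)**2 = -33*(17 + 25)**2 = -33*42**2 = -33*1764 = -58212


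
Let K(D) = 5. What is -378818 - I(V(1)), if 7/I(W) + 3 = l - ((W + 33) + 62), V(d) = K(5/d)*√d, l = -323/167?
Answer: -6638405463/17524 ≈ -3.7882e+5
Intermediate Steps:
l = -323/167 (l = -323*1/167 = -323/167 ≈ -1.9341)
V(d) = 5*√d
I(W) = 7/(-16689/167 - W) (I(W) = 7/(-3 + (-323/167 - ((W + 33) + 62))) = 7/(-3 + (-323/167 - ((33 + W) + 62))) = 7/(-3 + (-323/167 - (95 + W))) = 7/(-3 + (-323/167 + (-95 - W))) = 7/(-3 + (-16188/167 - W)) = 7/(-16689/167 - W))
-378818 - I(V(1)) = -378818 - (-1169)/(16689 + 167*(5*√1)) = -378818 - (-1169)/(16689 + 167*(5*1)) = -378818 - (-1169)/(16689 + 167*5) = -378818 - (-1169)/(16689 + 835) = -378818 - (-1169)/17524 = -378818 - 1*(-1169/17524) = -378818 + 1169/17524 = -6638405463/17524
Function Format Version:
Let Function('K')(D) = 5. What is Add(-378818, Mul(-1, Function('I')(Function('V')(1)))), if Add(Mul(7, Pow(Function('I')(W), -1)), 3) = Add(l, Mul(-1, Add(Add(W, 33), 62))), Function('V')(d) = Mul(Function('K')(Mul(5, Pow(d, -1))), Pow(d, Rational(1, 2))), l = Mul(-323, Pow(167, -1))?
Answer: Rational(-6638405463, 17524) ≈ -3.7882e+5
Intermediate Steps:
l = Rational(-323, 167) (l = Mul(-323, Rational(1, 167)) = Rational(-323, 167) ≈ -1.9341)
Function('V')(d) = Mul(5, Pow(d, Rational(1, 2)))
Function('I')(W) = Mul(7, Pow(Add(Rational(-16689, 167), Mul(-1, W)), -1)) (Function('I')(W) = Mul(7, Pow(Add(-3, Add(Rational(-323, 167), Mul(-1, Add(Add(W, 33), 62)))), -1)) = Mul(7, Pow(Add(-3, Add(Rational(-323, 167), Mul(-1, Add(Add(33, W), 62)))), -1)) = Mul(7, Pow(Add(-3, Add(Rational(-323, 167), Mul(-1, Add(95, W)))), -1)) = Mul(7, Pow(Add(-3, Add(Rational(-323, 167), Add(-95, Mul(-1, W)))), -1)) = Mul(7, Pow(Add(-3, Add(Rational(-16188, 167), Mul(-1, W))), -1)) = Mul(7, Pow(Add(Rational(-16689, 167), Mul(-1, W)), -1)))
Add(-378818, Mul(-1, Function('I')(Function('V')(1)))) = Add(-378818, Mul(-1, Mul(-1169, Pow(Add(16689, Mul(167, Mul(5, Pow(1, Rational(1, 2))))), -1)))) = Add(-378818, Mul(-1, Mul(-1169, Pow(Add(16689, Mul(167, Mul(5, 1))), -1)))) = Add(-378818, Mul(-1, Mul(-1169, Pow(Add(16689, Mul(167, 5)), -1)))) = Add(-378818, Mul(-1, Mul(-1169, Pow(Add(16689, 835), -1)))) = Add(-378818, Mul(-1, Mul(-1169, Pow(17524, -1)))) = Add(-378818, Mul(-1, Mul(-1169, Rational(1, 17524)))) = Add(-378818, Mul(-1, Rational(-1169, 17524))) = Add(-378818, Rational(1169, 17524)) = Rational(-6638405463, 17524)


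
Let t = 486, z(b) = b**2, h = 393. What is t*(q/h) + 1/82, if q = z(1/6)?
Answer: 250/5371 ≈ 0.046546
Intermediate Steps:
q = 1/36 (q = (1/6)**2 = 1/36 ≈ 0.027778)
t*(q/h) + 1/82 = 486*((1/36)/393) + 1/82 = 486*((1/36)*(1/393)) + 1/82 = 486*(1/14148) + 1/82 = 9/262 + 1/82 = 250/5371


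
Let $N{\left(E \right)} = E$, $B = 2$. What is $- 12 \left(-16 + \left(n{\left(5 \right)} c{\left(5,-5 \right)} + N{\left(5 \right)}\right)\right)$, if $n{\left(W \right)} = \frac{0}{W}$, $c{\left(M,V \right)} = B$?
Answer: $132$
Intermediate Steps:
$c{\left(M,V \right)} = 2$
$n{\left(W \right)} = 0$
$- 12 \left(-16 + \left(n{\left(5 \right)} c{\left(5,-5 \right)} + N{\left(5 \right)}\right)\right) = - 12 \left(-16 + \left(0 \cdot 2 + 5\right)\right) = - 12 \left(-16 + \left(0 + 5\right)\right) = - 12 \left(-16 + 5\right) = \left(-12\right) \left(-11\right) = 132$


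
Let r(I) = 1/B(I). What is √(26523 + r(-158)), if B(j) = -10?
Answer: √2652290/10 ≈ 162.86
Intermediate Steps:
r(I) = -⅒ (r(I) = 1/(-10) = -⅒)
√(26523 + r(-158)) = √(26523 - ⅒) = √(265229/10) = √2652290/10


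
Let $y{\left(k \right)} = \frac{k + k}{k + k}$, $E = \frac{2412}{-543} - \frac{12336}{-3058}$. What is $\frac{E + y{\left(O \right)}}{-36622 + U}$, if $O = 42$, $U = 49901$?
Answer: $\frac{163841}{3674949971} \approx 4.4583 \cdot 10^{-5}$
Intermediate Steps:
$E = - \frac{112908}{276749}$ ($E = 2412 \left(- \frac{1}{543}\right) - - \frac{6168}{1529} = - \frac{804}{181} + \frac{6168}{1529} = - \frac{112908}{276749} \approx -0.40798$)
$y{\left(k \right)} = 1$ ($y{\left(k \right)} = \frac{2 k}{2 k} = 2 k \frac{1}{2 k} = 1$)
$\frac{E + y{\left(O \right)}}{-36622 + U} = \frac{- \frac{112908}{276749} + 1}{-36622 + 49901} = \frac{163841}{276749 \cdot 13279} = \frac{163841}{276749} \cdot \frac{1}{13279} = \frac{163841}{3674949971}$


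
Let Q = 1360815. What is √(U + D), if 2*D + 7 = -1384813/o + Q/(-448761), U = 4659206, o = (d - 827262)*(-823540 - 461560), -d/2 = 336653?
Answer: √969224463188679289741973503851057012163/14423028480305080 ≈ 2158.5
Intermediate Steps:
d = -673306 (d = -2*336653 = -673306)
o = 1928379936800 (o = (-673306 - 827262)*(-823540 - 461560) = -1500568*(-1285100) = 1928379936800)
D = -2893946975624897431/576921139212203200 (D = -7/2 + (-1384813/1928379936800 + 1360815/(-448761))/2 = -7/2 + (-1384813*1/1928379936800 + 1360815*(-1/448761))/2 = -7/2 + (-1384813/1928379936800 - 453605/149587)/2 = -7/2 + (½)*(-874722988382186231/288460569606101600) = -7/2 - 874722988382186231/576921139212203200 = -2893946975624897431/576921139212203200 ≈ -5.0162)
√(U + D) = √(4659206 - 2893946975624897431/576921139212203200) = √(2687991539397356797761769/576921139212203200) = √969224463188679289741973503851057012163/14423028480305080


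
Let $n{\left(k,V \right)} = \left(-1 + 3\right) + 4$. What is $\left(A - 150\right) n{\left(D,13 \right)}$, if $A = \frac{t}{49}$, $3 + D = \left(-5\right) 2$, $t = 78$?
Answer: $- \frac{43632}{49} \approx -890.45$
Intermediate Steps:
$D = -13$ ($D = -3 - 10 = -13$)
$A = \frac{78}{49} \approx 1.5918$
$n{\left(k,V \right)} = 6$ ($n{\left(k,V \right)} = 2 + 4 = 6$)
$\left(A - 150\right) n{\left(D,13 \right)} = \left(\frac{78}{49} - 150\right) 6 = \left(- \frac{7272}{49}\right) 6 = - \frac{43632}{49}$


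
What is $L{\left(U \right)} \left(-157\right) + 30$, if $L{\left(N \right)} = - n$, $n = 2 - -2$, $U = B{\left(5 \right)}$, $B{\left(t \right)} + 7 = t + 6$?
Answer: $658$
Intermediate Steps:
$B{\left(t \right)} = -1 + t$ ($B{\left(t \right)} = -7 + \left(t + 6\right) = -7 + \left(6 + t\right) = -1 + t$)
$U = 4$ ($U = -1 + 5 = 4$)
$n = 4$ ($n = 2 + 2 = 4$)
$L{\left(N \right)} = -4$ ($L{\left(N \right)} = \left(-1\right) 4 = -4$)
$L{\left(U \right)} \left(-157\right) + 30 = \left(-4\right) \left(-157\right) + 30 = 628 + 30 = 658$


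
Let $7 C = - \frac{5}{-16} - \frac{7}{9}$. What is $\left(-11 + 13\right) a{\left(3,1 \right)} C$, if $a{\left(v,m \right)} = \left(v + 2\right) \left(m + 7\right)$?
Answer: $- \frac{335}{63} \approx -5.3175$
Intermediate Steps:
$a{\left(v,m \right)} = \left(2 + v\right) \left(7 + m\right)$
$C = - \frac{67}{1008}$ ($C = \frac{- \frac{5}{-16} - \frac{7}{9}}{7} = \frac{\left(-5\right) \left(- \frac{1}{16}\right) - \frac{7}{9}}{7} = \frac{\frac{5}{16} - \frac{7}{9}}{7} = \frac{1}{7} \left(- \frac{67}{144}\right) = - \frac{67}{1008} \approx -0.066468$)
$\left(-11 + 13\right) a{\left(3,1 \right)} C = \left(-11 + 13\right) \left(14 + 2 \cdot 1 + 7 \cdot 3 + 1 \cdot 3\right) \left(- \frac{67}{1008}\right) = 2 \left(14 + 2 + 21 + 3\right) \left(- \frac{67}{1008}\right) = 2 \cdot 40 \left(- \frac{67}{1008}\right) = 80 \left(- \frac{67}{1008}\right) = - \frac{335}{63}$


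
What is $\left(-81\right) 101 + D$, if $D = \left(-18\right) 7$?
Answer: $-8307$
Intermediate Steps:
$D = -126$
$\left(-81\right) 101 + D = \left(-81\right) 101 - 126 = -8181 - 126 = -8307$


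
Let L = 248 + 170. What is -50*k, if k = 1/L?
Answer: -25/209 ≈ -0.11962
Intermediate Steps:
L = 418
k = 1/418 ≈ 0.0023923
-50*k = -50*1/418 = -25/209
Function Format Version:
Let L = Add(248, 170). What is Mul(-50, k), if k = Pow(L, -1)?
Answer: Rational(-25, 209) ≈ -0.11962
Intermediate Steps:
L = 418
k = Rational(1, 418) (k = Pow(418, -1) = Rational(1, 418) ≈ 0.0023923)
Mul(-50, k) = Mul(-50, Rational(1, 418)) = Rational(-25, 209)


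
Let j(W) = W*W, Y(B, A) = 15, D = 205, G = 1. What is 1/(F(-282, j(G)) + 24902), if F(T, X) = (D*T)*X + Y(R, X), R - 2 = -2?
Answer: -1/32893 ≈ -3.0402e-5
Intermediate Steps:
R = 0 (R = 2 - 2 = 0)
j(W) = W²
F(T, X) = 15 + 205*T*X (F(T, X) = (205*T)*X + 15 = 205*T*X + 15 = 15 + 205*T*X)
1/(F(-282, j(G)) + 24902) = 1/((15 + 205*(-282)*1²) + 24902) = 1/((15 + 205*(-282)*1) + 24902) = 1/((15 - 57810) + 24902) = 1/(-57795 + 24902) = 1/(-32893) = -1/32893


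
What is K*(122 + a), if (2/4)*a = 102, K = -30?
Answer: -9780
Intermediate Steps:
a = 204 (a = 2*102 = 204)
K*(122 + a) = -30*(122 + 204) = -30*326 = -9780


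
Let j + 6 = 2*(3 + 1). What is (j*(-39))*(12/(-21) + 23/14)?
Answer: -585/7 ≈ -83.571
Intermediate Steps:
j = 2 (j = -6 + 2*(3 + 1) = -6 + 2*4 = -6 + 8 = 2)
(j*(-39))*(12/(-21) + 23/14) = (2*(-39))*(12/(-21) + 23/14) = -78*(12*(-1/21) + 23*(1/14)) = -78*(-4/7 + 23/14) = -78*15/14 = -585/7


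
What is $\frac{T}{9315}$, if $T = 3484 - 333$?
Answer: $\frac{137}{405} \approx 0.33827$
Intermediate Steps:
$T = 3151$ ($T = 3484 - 333 = 3151$)
$\frac{T}{9315} = \frac{3151}{9315} = 3151 \cdot \frac{1}{9315} = \frac{137}{405}$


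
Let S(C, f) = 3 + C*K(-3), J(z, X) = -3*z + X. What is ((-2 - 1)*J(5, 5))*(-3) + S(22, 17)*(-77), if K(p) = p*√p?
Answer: -321 + 5082*I*√3 ≈ -321.0 + 8802.3*I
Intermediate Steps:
J(z, X) = X - 3*z
K(p) = p^(3/2)
S(C, f) = 3 - 3*I*C*√3 (S(C, f) = 3 + C*(-3)^(3/2) = 3 + C*(-3*I*√3) = 3 - 3*I*C*√3)
((-2 - 1)*J(5, 5))*(-3) + S(22, 17)*(-77) = ((-2 - 1)*(5 - 3*5))*(-3) + (3 - 3*I*22*√3)*(-77) = -3*(5 - 15)*(-3) + (3 - 66*I*√3)*(-77) = -3*(-10)*(-3) + (-231 + 5082*I*√3) = 30*(-3) + (-231 + 5082*I*√3) = -90 + (-231 + 5082*I*√3) = -321 + 5082*I*√3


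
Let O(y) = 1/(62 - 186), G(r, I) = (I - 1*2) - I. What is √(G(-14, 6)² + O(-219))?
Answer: 3*√1705/62 ≈ 1.9980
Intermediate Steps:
G(r, I) = -2 (G(r, I) = (I - 2) - I = (-2 + I) - I = -2)
O(y) = -1/124 (O(y) = 1/(-124) = -1/124)
√(G(-14, 6)² + O(-219)) = √((-2)² - 1/124) = √(4 - 1/124) = √(495/124) = 3*√1705/62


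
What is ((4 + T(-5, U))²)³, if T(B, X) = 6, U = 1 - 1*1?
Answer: 1000000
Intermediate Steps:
U = 0 (U = 1 - 1 = 0)
((4 + T(-5, U))²)³ = ((4 + 6)²)³ = (10²)³ = 100³ = 1000000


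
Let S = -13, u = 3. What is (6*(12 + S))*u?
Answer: -18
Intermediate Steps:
(6*(12 + S))*u = (6*(12 - 13))*3 = (6*(-1))*3 = -6*3 = -18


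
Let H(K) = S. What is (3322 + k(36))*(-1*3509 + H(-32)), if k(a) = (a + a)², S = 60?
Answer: -29337194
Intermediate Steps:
H(K) = 60
k(a) = 4*a² (k(a) = (2*a)² = 4*a²)
(3322 + k(36))*(-1*3509 + H(-32)) = (3322 + 4*36²)*(-1*3509 + 60) = (3322 + 4*1296)*(-3509 + 60) = (3322 + 5184)*(-3449) = 8506*(-3449) = -29337194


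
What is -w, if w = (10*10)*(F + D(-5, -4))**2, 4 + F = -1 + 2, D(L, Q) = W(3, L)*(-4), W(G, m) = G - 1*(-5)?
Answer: -122500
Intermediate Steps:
W(G, m) = 5 + G (W(G, m) = G + 5 = 5 + G)
D(L, Q) = -32 (D(L, Q) = (5 + 3)*(-4) = 8*(-4) = -32)
F = -3 (F = -4 + (-1 + 2) = -4 + 1 = -3)
w = 122500 (w = (10*10)*(-3 - 32)**2 = 100*(-35)**2 = 100*1225 = 122500)
-w = -1*122500 = -122500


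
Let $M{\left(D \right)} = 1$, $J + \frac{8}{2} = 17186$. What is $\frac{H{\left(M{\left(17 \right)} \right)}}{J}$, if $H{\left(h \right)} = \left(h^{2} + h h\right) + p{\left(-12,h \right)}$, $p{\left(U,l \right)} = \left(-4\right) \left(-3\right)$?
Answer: $\frac{7}{8591} \approx 0.00081481$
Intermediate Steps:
$J = 17182$ ($J = -4 + 17186 = 17182$)
$p{\left(U,l \right)} = 12$
$H{\left(h \right)} = 12 + 2 h^{2}$ ($H{\left(h \right)} = \left(h^{2} + h h\right) + 12 = \left(h^{2} + h^{2}\right) + 12 = 2 h^{2} + 12 = 12 + 2 h^{2}$)
$\frac{H{\left(M{\left(17 \right)} \right)}}{J} = \frac{12 + 2 \cdot 1^{2}}{17182} = \left(12 + 2 \cdot 1\right) \frac{1}{17182} = \left(12 + 2\right) \frac{1}{17182} = 14 \cdot \frac{1}{17182} = \frac{7}{8591}$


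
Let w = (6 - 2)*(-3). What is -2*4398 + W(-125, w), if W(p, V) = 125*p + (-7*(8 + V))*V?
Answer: -24757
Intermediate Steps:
w = -12 (w = 4*(-3) = -12)
W(p, V) = 125*p + V*(-56 - 7*V) (W(p, V) = 125*p + (-56 - 7*V)*V = 125*p + V*(-56 - 7*V))
-2*4398 + W(-125, w) = -2*4398 + (-56*(-12) - 7*(-12)² + 125*(-125)) = -8796 + (672 - 7*144 - 15625) = -8796 + (672 - 1008 - 15625) = -8796 - 15961 = -24757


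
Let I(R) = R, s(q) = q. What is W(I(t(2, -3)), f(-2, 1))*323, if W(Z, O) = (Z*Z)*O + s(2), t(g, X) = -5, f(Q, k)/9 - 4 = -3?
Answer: 73321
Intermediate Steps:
f(Q, k) = 9 (f(Q, k) = 36 + 9*(-3) = 36 - 27 = 9)
W(Z, O) = 2 + O*Z² (W(Z, O) = (Z*Z)*O + 2 = Z²*O + 2 = O*Z² + 2 = 2 + O*Z²)
W(I(t(2, -3)), f(-2, 1))*323 = (2 + 9*(-5)²)*323 = (2 + 9*25)*323 = (2 + 225)*323 = 227*323 = 73321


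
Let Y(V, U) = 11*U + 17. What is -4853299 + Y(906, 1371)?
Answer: -4838201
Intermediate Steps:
Y(V, U) = 17 + 11*U
-4853299 + Y(906, 1371) = -4853299 + (17 + 11*1371) = -4853299 + (17 + 15081) = -4853299 + 15098 = -4838201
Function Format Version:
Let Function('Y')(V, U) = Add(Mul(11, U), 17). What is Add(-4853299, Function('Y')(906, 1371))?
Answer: -4838201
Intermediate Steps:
Function('Y')(V, U) = Add(17, Mul(11, U))
Add(-4853299, Function('Y')(906, 1371)) = Add(-4853299, Add(17, Mul(11, 1371))) = Add(-4853299, Add(17, 15081)) = Add(-4853299, 15098) = -4838201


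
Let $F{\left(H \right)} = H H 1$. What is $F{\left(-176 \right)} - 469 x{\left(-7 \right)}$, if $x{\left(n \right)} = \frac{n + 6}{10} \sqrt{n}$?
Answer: $30976 + \frac{469 i \sqrt{7}}{10} \approx 30976.0 + 124.09 i$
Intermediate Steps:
$x{\left(n \right)} = \sqrt{n} \left(\frac{3}{5} + \frac{n}{10}\right)$ ($x{\left(n \right)} = \frac{6 + n}{10} \sqrt{n} = \left(\frac{3}{5} + \frac{n}{10}\right) \sqrt{n} = \sqrt{n} \left(\frac{3}{5} + \frac{n}{10}\right)$)
$F{\left(H \right)} = H^{2}$ ($F{\left(H \right)} = H^{2} \cdot 1 = H^{2}$)
$F{\left(-176 \right)} - 469 x{\left(-7 \right)} = \left(-176\right)^{2} - 469 \frac{\sqrt{-7} \left(6 - 7\right)}{10} = 30976 - 469 \cdot \frac{1}{10} i \sqrt{7} \left(-1\right) = 30976 - 469 \left(- \frac{i \sqrt{7}}{10}\right) = 30976 + \frac{469 i \sqrt{7}}{10}$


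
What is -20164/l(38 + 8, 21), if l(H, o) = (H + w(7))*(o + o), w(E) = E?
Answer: -10082/1113 ≈ -9.0584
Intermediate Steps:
l(H, o) = 2*o*(7 + H) (l(H, o) = (H + 7)*(o + o) = (7 + H)*(2*o) = 2*o*(7 + H))
-20164/l(38 + 8, 21) = -20164*1/(42*(7 + (38 + 8))) = -20164*1/(42*(7 + 46)) = -20164/(2*21*53) = -20164/2226 = -20164*1/2226 = -10082/1113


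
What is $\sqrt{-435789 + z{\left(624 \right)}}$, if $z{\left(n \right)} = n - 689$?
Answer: $i \sqrt{435854} \approx 660.19 i$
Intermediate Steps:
$z{\left(n \right)} = -689 + n$
$\sqrt{-435789 + z{\left(624 \right)}} = \sqrt{-435789 + \left(-689 + 624\right)} = \sqrt{-435789 - 65} = \sqrt{-435854} = i \sqrt{435854}$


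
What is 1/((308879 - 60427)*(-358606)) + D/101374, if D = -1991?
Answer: -88695444262083/4516028107225544 ≈ -0.019640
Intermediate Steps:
1/((308879 - 60427)*(-358606)) + D/101374 = 1/((308879 - 60427)*(-358606)) - 1991/101374 = -1/358606/248452 - 1991*1/101374 = (1/248452)*(-1/358606) - 1991/101374 = -1/89096377912 - 1991/101374 = -88695444262083/4516028107225544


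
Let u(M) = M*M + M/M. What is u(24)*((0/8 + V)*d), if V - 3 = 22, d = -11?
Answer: -158675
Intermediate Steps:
V = 25 (V = 3 + 22 = 25)
u(M) = 1 + M² (u(M) = M² + 1 = 1 + M²)
u(24)*((0/8 + V)*d) = (1 + 24²)*((0/8 + 25)*(-11)) = (1 + 576)*((0*(⅛) + 25)*(-11)) = 577*((0 + 25)*(-11)) = 577*(25*(-11)) = 577*(-275) = -158675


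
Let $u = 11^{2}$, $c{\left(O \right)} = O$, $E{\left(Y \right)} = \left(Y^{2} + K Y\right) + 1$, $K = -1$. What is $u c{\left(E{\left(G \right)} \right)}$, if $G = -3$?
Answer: $1573$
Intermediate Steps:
$E{\left(Y \right)} = 1 + Y^{2} - Y$ ($E{\left(Y \right)} = \left(Y^{2} - Y\right) + 1 = 1 + Y^{2} - Y$)
$u = 121$
$u c{\left(E{\left(G \right)} \right)} = 121 \left(1 + \left(-3\right)^{2} - -3\right) = 121 \left(1 + 9 + 3\right) = 121 \cdot 13 = 1573$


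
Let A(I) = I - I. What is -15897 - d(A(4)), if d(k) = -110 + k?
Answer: -15787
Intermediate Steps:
A(I) = 0
-15897 - d(A(4)) = -15897 - (-110 + 0) = -15897 - 1*(-110) = -15897 + 110 = -15787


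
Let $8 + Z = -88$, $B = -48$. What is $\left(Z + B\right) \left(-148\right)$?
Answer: $21312$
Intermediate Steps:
$Z = -96$ ($Z = -8 - 88 = -96$)
$\left(Z + B\right) \left(-148\right) = \left(-96 - 48\right) \left(-148\right) = \left(-144\right) \left(-148\right) = 21312$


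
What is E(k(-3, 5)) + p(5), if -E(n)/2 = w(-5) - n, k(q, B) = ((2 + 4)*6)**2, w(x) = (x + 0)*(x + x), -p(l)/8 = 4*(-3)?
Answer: 2588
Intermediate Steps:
p(l) = 96 (p(l) = -32*(-3) = -8*(-12) = 96)
w(x) = 2*x**2 (w(x) = x*(2*x) = 2*x**2)
k(q, B) = 1296 (k(q, B) = (6*6)**2 = 36**2 = 1296)
E(n) = -100 + 2*n (E(n) = -2*(2*(-5)**2 - n) = -2*(2*25 - n) = -2*(50 - n) = -100 + 2*n)
E(k(-3, 5)) + p(5) = (-100 + 2*1296) + 96 = (-100 + 2592) + 96 = 2492 + 96 = 2588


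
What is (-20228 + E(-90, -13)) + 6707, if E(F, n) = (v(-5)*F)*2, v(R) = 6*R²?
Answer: -40521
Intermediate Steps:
E(F, n) = 300*F (E(F, n) = ((6*(-5)²)*F)*2 = ((6*25)*F)*2 = (150*F)*2 = 300*F)
(-20228 + E(-90, -13)) + 6707 = (-20228 + 300*(-90)) + 6707 = (-20228 - 27000) + 6707 = -47228 + 6707 = -40521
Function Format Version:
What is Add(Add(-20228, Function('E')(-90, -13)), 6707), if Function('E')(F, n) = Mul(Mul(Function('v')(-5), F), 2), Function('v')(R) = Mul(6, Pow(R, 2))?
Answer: -40521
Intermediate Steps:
Function('E')(F, n) = Mul(300, F) (Function('E')(F, n) = Mul(Mul(Mul(6, Pow(-5, 2)), F), 2) = Mul(Mul(Mul(6, 25), F), 2) = Mul(Mul(150, F), 2) = Mul(300, F))
Add(Add(-20228, Function('E')(-90, -13)), 6707) = Add(Add(-20228, Mul(300, -90)), 6707) = Add(Add(-20228, -27000), 6707) = Add(-47228, 6707) = -40521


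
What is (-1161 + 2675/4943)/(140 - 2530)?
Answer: 2868074/5906885 ≈ 0.48555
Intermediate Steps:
(-1161 + 2675/4943)/(140 - 2530) = (-1161 + 2675*(1/4943))/(-2390) = (-1161 + 2675/4943)*(-1/2390) = -5736148/4943*(-1/2390) = 2868074/5906885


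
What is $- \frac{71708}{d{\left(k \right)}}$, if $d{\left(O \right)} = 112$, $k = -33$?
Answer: $- \frac{2561}{4} \approx -640.25$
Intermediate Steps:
$- \frac{71708}{d{\left(k \right)}} = - \frac{71708}{112} = \left(-71708\right) \frac{1}{112} = - \frac{2561}{4}$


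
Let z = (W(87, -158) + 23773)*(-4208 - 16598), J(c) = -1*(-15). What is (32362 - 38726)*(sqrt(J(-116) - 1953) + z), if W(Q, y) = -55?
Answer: 3140485769712 - 6364*I*sqrt(1938) ≈ 3.1405e+12 - 2.8016e+5*I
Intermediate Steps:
J(c) = 15
z = -493476708 (z = (-55 + 23773)*(-4208 - 16598) = 23718*(-20806) = -493476708)
(32362 - 38726)*(sqrt(J(-116) - 1953) + z) = (32362 - 38726)*(sqrt(15 - 1953) - 493476708) = -6364*(sqrt(-1938) - 493476708) = -6364*(I*sqrt(1938) - 493476708) = -6364*(-493476708 + I*sqrt(1938)) = 3140485769712 - 6364*I*sqrt(1938)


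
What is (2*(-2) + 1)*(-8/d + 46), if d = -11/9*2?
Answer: -1626/11 ≈ -147.82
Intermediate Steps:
d = -22/9 (d = -11*1/9*2 = -11/9*2 = -22/9 ≈ -2.4444)
(2*(-2) + 1)*(-8/d + 46) = (2*(-2) + 1)*(-8/(-22/9) + 46) = (-4 + 1)*(-8*(-9/22) + 46) = -3*(36/11 + 46) = -3*542/11 = -1626/11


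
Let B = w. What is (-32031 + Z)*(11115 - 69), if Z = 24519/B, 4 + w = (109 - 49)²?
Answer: -636022919511/1798 ≈ -3.5374e+8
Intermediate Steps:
w = 3596 (w = -4 + (109 - 49)² = -4 + 60² = -4 + 3600 = 3596)
B = 3596
Z = 24519/3596 ≈ 6.8184
(-32031 + Z)*(11115 - 69) = (-32031 + 24519/3596)*(11115 - 69) = -115158957/3596*11046 = -636022919511/1798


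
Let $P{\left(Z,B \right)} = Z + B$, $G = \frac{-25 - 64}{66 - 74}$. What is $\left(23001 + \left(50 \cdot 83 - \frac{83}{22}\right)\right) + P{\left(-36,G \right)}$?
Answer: $\frac{2386767}{88} \approx 27122.0$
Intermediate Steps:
$G = \frac{89}{8}$ ($G = - \frac{89}{-8} = \left(-89\right) \left(- \frac{1}{8}\right) = \frac{89}{8} \approx 11.125$)
$P{\left(Z,B \right)} = B + Z$
$\left(23001 + \left(50 \cdot 83 - \frac{83}{22}\right)\right) + P{\left(-36,G \right)} = \left(23001 + \left(50 \cdot 83 - \frac{83}{22}\right)\right) + \left(\frac{89}{8} - 36\right) = \left(23001 + \left(4150 - \frac{83}{22}\right)\right) - \frac{199}{8} = \left(23001 + \frac{91217}{22}\right) - \frac{199}{8} = \frac{597239}{22} - \frac{199}{8} = \frac{2386767}{88}$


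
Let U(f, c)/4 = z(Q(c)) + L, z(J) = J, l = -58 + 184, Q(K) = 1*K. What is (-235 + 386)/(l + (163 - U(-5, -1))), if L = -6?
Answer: 151/317 ≈ 0.47634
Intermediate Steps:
Q(K) = K
l = 126
U(f, c) = -24 + 4*c (U(f, c) = 4*(c - 6) = 4*(-6 + c) = -24 + 4*c)
(-235 + 386)/(l + (163 - U(-5, -1))) = (-235 + 386)/(126 + (163 - (-24 + 4*(-1)))) = 151/(126 + (163 - (-24 - 4))) = 151/(126 + (163 - 1*(-28))) = 151/(126 + (163 + 28)) = 151/(126 + 191) = 151/317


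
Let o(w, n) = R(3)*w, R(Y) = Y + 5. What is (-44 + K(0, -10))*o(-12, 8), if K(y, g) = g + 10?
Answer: 4224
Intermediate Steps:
R(Y) = 5 + Y
K(y, g) = 10 + g
o(w, n) = 8*w (o(w, n) = (5 + 3)*w = 8*w)
(-44 + K(0, -10))*o(-12, 8) = (-44 + (10 - 10))*(8*(-12)) = (-44 + 0)*(-96) = -44*(-96) = 4224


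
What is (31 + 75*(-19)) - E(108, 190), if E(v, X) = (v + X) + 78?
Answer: -1770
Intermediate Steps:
E(v, X) = 78 + X + v (E(v, X) = (X + v) + 78 = 78 + X + v)
(31 + 75*(-19)) - E(108, 190) = (31 + 75*(-19)) - (78 + 190 + 108) = (31 - 1425) - 1*376 = -1394 - 376 = -1770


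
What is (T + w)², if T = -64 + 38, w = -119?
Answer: 21025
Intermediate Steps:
T = -26
(T + w)² = (-26 - 119)² = (-145)² = 21025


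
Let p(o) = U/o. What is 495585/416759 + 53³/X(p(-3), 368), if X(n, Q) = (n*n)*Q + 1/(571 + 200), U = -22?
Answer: 166197301779654/19077054455333 ≈ 8.7119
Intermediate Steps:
p(o) = -22/o
X(n, Q) = 1/771 + Q*n² (X(n, Q) = n²*Q + 1/771 = Q*n² + 1/771 = 1/771 + Q*n²)
495585/416759 + 53³/X(p(-3), 368) = 495585/416759 + 53³/(1/771 + 368*(-22/(-3))²) = 495585*(1/416759) + 148877/(1/771 + 368*(-22*(-⅓))²) = 495585/416759 + 148877/(1/771 + 368*(22/3)²) = 495585/416759 + 148877/(1/771 + 368*(484/9)) = 495585/416759 + 148877/(1/771 + 178112/9) = 495585/416759 + 148877/(45774787/2313) = 495585/416759 + 148877*(2313/45774787) = 495585/416759 + 344352501/45774787 = 166197301779654/19077054455333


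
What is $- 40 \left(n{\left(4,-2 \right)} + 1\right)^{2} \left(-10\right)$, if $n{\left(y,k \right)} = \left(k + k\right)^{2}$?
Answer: $115600$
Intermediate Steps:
$n{\left(y,k \right)} = 4 k^{2}$ ($n{\left(y,k \right)} = \left(2 k\right)^{2} = 4 k^{2}$)
$- 40 \left(n{\left(4,-2 \right)} + 1\right)^{2} \left(-10\right) = - 40 \left(4 \left(-2\right)^{2} + 1\right)^{2} \left(-10\right) = - 40 \left(4 \cdot 4 + 1\right)^{2} \left(-10\right) = - 40 \left(16 + 1\right)^{2} \left(-10\right) = - 40 \cdot 17^{2} \left(-10\right) = \left(-40\right) 289 \left(-10\right) = \left(-11560\right) \left(-10\right) = 115600$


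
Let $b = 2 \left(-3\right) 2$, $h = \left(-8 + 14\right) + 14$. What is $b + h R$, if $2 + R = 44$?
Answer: $828$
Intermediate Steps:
$R = 42$ ($R = -2 + 44 = 42$)
$h = 20$ ($h = 6 + 14 = 20$)
$b = -12$ ($b = \left(-6\right) 2 = -12$)
$b + h R = -12 + 20 \cdot 42 = -12 + 840 = 828$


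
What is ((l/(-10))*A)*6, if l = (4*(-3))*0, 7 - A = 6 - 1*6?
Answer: 0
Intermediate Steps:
A = 7 (A = 7 - (6 - 1*6) = 7 - (6 - 6) = 7 - 1*0 = 7 + 0 = 7)
l = 0 (l = -12*0 = 0)
((l/(-10))*A)*6 = ((0/(-10))*7)*6 = ((0*(-⅒))*7)*6 = (0*7)*6 = 0*6 = 0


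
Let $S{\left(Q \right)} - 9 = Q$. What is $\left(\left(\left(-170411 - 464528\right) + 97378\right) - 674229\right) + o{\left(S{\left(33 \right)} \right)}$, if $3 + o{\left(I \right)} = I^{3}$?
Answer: $-1137705$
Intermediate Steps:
$S{\left(Q \right)} = 9 + Q$
$o{\left(I \right)} = -3 + I^{3}$
$\left(\left(\left(-170411 - 464528\right) + 97378\right) - 674229\right) + o{\left(S{\left(33 \right)} \right)} = \left(\left(\left(-170411 - 464528\right) + 97378\right) - 674229\right) - \left(3 - \left(9 + 33\right)^{3}\right) = \left(\left(\left(-170411 - 464528\right) + 97378\right) - 674229\right) - \left(3 - 42^{3}\right) = \left(\left(-634939 + 97378\right) - 674229\right) + \left(-3 + 74088\right) = \left(-537561 - 674229\right) + 74085 = -1211790 + 74085 = -1137705$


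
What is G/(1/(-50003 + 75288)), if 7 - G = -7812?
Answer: 197703415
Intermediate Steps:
G = 7819 (G = 7 - 1*(-7812) = 7 + 7812 = 7819)
G/(1/(-50003 + 75288)) = 7819/(1/(-50003 + 75288)) = 7819/(1/25285) = 7819*25285 = 197703415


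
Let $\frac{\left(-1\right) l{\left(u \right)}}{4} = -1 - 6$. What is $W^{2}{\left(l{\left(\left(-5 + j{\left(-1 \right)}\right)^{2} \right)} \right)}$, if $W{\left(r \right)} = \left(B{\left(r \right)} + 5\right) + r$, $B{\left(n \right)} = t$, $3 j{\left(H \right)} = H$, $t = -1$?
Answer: $1024$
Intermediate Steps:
$j{\left(H \right)} = \frac{H}{3}$
$B{\left(n \right)} = -1$
$l{\left(u \right)} = 28$ ($l{\left(u \right)} = - 4 \left(-1 - 6\right) = \left(-4\right) \left(-7\right) = 28$)
$W{\left(r \right)} = 4 + r$ ($W{\left(r \right)} = \left(-1 + 5\right) + r = 4 + r$)
$W^{2}{\left(l{\left(\left(-5 + j{\left(-1 \right)}\right)^{2} \right)} \right)} = \left(4 + 28\right)^{2} = 32^{2} = 1024$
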